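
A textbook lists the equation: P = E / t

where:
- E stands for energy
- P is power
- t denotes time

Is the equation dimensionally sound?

Yes

E (energy) has dimensions [L^2 M T^-2].
P (power) has dimensions [L^2 M T^-3].
t (time) has dimensions [T].

Left side: [L^2 M T^-3]
Right side: [L^2 M T^-3]

Both sides have the same dimensions, so the equation is dimensionally consistent.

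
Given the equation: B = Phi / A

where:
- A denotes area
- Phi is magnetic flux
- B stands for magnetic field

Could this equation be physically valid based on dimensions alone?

Yes

A (area) has dimensions [L^2].
Phi (magnetic flux) has dimensions [I^-1 L^2 M T^-2].
B (magnetic field) has dimensions [I^-1 M T^-2].

Left side: [I^-1 M T^-2]
Right side: [I^-1 M T^-2]

Both sides have the same dimensions, so the equation is dimensionally consistent.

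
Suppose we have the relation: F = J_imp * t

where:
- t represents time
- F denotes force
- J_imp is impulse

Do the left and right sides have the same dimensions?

No

t (time) has dimensions [T].
F (force) has dimensions [L M T^-2].
J_imp (impulse) has dimensions [L M T^-1].

Left side: [L M T^-2]
Right side: [L M]

The two sides have different dimensions, so the equation is NOT dimensionally consistent.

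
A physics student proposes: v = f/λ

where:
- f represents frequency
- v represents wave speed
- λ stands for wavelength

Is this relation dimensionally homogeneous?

No

f (frequency) has dimensions [T^-1].
v (wave speed) has dimensions [L T^-1].
λ (wavelength) has dimensions [L].

Left side: [L T^-1]
Right side: [L^-1 T^-1]

The two sides have different dimensions, so the equation is NOT dimensionally consistent.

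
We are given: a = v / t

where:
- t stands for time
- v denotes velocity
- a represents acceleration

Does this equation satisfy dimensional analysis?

Yes

t (time) has dimensions [T].
v (velocity) has dimensions [L T^-1].
a (acceleration) has dimensions [L T^-2].

Left side: [L T^-2]
Right side: [L T^-2]

Both sides have the same dimensions, so the equation is dimensionally consistent.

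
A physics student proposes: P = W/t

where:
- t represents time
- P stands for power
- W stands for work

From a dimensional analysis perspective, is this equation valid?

Yes

t (time) has dimensions [T].
P (power) has dimensions [L^2 M T^-3].
W (work) has dimensions [L^2 M T^-2].

Left side: [L^2 M T^-3]
Right side: [L^2 M T^-3]

Both sides have the same dimensions, so the equation is dimensionally consistent.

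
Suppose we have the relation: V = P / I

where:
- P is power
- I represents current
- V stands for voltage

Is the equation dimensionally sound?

Yes

P (power) has dimensions [L^2 M T^-3].
I (current) has dimensions [I].
V (voltage) has dimensions [I^-1 L^2 M T^-3].

Left side: [I^-1 L^2 M T^-3]
Right side: [I^-1 L^2 M T^-3]

Both sides have the same dimensions, so the equation is dimensionally consistent.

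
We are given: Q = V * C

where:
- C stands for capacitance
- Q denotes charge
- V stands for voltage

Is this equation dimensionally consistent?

Yes

C (capacitance) has dimensions [I^2 L^-2 M^-1 T^4].
Q (charge) has dimensions [I T].
V (voltage) has dimensions [I^-1 L^2 M T^-3].

Left side: [I T]
Right side: [I T]

Both sides have the same dimensions, so the equation is dimensionally consistent.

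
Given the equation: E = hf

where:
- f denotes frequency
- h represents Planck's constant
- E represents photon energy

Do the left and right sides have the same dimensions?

Yes

f (frequency) has dimensions [T^-1].
h (Planck's constant) has dimensions [L^2 M T^-1].
E (photon energy) has dimensions [L^2 M T^-2].

Left side: [L^2 M T^-2]
Right side: [L^2 M T^-2]

Both sides have the same dimensions, so the equation is dimensionally consistent.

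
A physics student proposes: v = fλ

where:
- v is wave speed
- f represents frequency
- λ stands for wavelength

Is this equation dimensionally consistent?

Yes

v (wave speed) has dimensions [L T^-1].
f (frequency) has dimensions [T^-1].
λ (wavelength) has dimensions [L].

Left side: [L T^-1]
Right side: [L T^-1]

Both sides have the same dimensions, so the equation is dimensionally consistent.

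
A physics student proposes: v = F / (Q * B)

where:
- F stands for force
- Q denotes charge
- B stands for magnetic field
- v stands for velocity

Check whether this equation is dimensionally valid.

Yes

F (force) has dimensions [L M T^-2].
Q (charge) has dimensions [I T].
B (magnetic field) has dimensions [I^-1 M T^-2].
v (velocity) has dimensions [L T^-1].

Left side: [L T^-1]
Right side: [L T^-1]

Both sides have the same dimensions, so the equation is dimensionally consistent.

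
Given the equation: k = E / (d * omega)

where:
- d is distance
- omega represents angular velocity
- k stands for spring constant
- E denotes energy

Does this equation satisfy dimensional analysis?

No

d (distance) has dimensions [L].
omega (angular velocity) has dimensions [T^-1].
k (spring constant) has dimensions [M T^-2].
E (energy) has dimensions [L^2 M T^-2].

Left side: [M T^-2]
Right side: [L M T^-1]

The two sides have different dimensions, so the equation is NOT dimensionally consistent.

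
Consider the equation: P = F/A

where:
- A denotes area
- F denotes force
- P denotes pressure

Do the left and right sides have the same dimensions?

Yes

A (area) has dimensions [L^2].
F (force) has dimensions [L M T^-2].
P (pressure) has dimensions [L^-1 M T^-2].

Left side: [L^-1 M T^-2]
Right side: [L^-1 M T^-2]

Both sides have the same dimensions, so the equation is dimensionally consistent.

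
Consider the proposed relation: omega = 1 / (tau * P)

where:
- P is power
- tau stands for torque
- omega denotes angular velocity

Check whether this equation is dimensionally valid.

No

P (power) has dimensions [L^2 M T^-3].
tau (torque) has dimensions [L^2 M T^-2].
omega (angular velocity) has dimensions [T^-1].

Left side: [T^-1]
Right side: [L^-4 M^-2 T^5]

The two sides have different dimensions, so the equation is NOT dimensionally consistent.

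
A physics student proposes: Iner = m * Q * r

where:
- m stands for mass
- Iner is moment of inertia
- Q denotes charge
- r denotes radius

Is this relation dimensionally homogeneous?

No

m (mass) has dimensions [M].
Iner (moment of inertia) has dimensions [L^2 M].
Q (charge) has dimensions [I T].
r (radius) has dimensions [L].

Left side: [L^2 M]
Right side: [I L M T]

The two sides have different dimensions, so the equation is NOT dimensionally consistent.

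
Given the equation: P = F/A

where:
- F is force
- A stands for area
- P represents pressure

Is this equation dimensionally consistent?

Yes

F (force) has dimensions [L M T^-2].
A (area) has dimensions [L^2].
P (pressure) has dimensions [L^-1 M T^-2].

Left side: [L^-1 M T^-2]
Right side: [L^-1 M T^-2]

Both sides have the same dimensions, so the equation is dimensionally consistent.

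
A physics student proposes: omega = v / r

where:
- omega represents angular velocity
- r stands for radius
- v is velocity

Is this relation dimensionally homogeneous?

Yes

omega (angular velocity) has dimensions [T^-1].
r (radius) has dimensions [L].
v (velocity) has dimensions [L T^-1].

Left side: [T^-1]
Right side: [T^-1]

Both sides have the same dimensions, so the equation is dimensionally consistent.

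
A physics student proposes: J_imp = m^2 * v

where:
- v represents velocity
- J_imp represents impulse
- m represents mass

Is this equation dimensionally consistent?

No

v (velocity) has dimensions [L T^-1].
J_imp (impulse) has dimensions [L M T^-1].
m (mass) has dimensions [M].

Left side: [L M T^-1]
Right side: [L M^2 T^-1]

The two sides have different dimensions, so the equation is NOT dimensionally consistent.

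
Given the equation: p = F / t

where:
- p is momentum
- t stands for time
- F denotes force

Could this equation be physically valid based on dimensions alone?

No

p (momentum) has dimensions [L M T^-1].
t (time) has dimensions [T].
F (force) has dimensions [L M T^-2].

Left side: [L M T^-1]
Right side: [L M T^-3]

The two sides have different dimensions, so the equation is NOT dimensionally consistent.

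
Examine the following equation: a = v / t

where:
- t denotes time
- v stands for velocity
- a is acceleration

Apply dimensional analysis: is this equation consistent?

Yes

t (time) has dimensions [T].
v (velocity) has dimensions [L T^-1].
a (acceleration) has dimensions [L T^-2].

Left side: [L T^-2]
Right side: [L T^-2]

Both sides have the same dimensions, so the equation is dimensionally consistent.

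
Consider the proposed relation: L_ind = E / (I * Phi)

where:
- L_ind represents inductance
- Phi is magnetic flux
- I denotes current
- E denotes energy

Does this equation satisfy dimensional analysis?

No

L_ind (inductance) has dimensions [I^-2 L^2 M T^-2].
Phi (magnetic flux) has dimensions [I^-1 L^2 M T^-2].
I (current) has dimensions [I].
E (energy) has dimensions [L^2 M T^-2].

Left side: [I^-2 L^2 M T^-2]
Right side: [dimensionless]

The two sides have different dimensions, so the equation is NOT dimensionally consistent.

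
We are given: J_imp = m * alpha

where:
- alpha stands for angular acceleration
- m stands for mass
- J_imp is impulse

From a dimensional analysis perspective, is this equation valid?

No

alpha (angular acceleration) has dimensions [T^-2].
m (mass) has dimensions [M].
J_imp (impulse) has dimensions [L M T^-1].

Left side: [L M T^-1]
Right side: [M T^-2]

The two sides have different dimensions, so the equation is NOT dimensionally consistent.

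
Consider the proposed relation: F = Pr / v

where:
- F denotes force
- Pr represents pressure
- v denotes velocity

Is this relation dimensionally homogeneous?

No

F (force) has dimensions [L M T^-2].
Pr (pressure) has dimensions [L^-1 M T^-2].
v (velocity) has dimensions [L T^-1].

Left side: [L M T^-2]
Right side: [L^-2 M T^-1]

The two sides have different dimensions, so the equation is NOT dimensionally consistent.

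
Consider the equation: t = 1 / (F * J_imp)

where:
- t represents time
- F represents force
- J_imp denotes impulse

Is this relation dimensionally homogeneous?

No

t (time) has dimensions [T].
F (force) has dimensions [L M T^-2].
J_imp (impulse) has dimensions [L M T^-1].

Left side: [T]
Right side: [L^-2 M^-2 T^3]

The two sides have different dimensions, so the equation is NOT dimensionally consistent.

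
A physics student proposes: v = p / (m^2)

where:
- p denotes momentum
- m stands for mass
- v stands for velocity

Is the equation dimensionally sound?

No

p (momentum) has dimensions [L M T^-1].
m (mass) has dimensions [M].
v (velocity) has dimensions [L T^-1].

Left side: [L T^-1]
Right side: [L M^-1 T^-1]

The two sides have different dimensions, so the equation is NOT dimensionally consistent.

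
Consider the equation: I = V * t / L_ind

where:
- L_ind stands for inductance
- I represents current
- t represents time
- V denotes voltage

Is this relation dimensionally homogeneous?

Yes

L_ind (inductance) has dimensions [I^-2 L^2 M T^-2].
I (current) has dimensions [I].
t (time) has dimensions [T].
V (voltage) has dimensions [I^-1 L^2 M T^-3].

Left side: [I]
Right side: [I]

Both sides have the same dimensions, so the equation is dimensionally consistent.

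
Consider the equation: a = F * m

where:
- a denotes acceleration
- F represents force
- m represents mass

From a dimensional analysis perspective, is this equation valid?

No

a (acceleration) has dimensions [L T^-2].
F (force) has dimensions [L M T^-2].
m (mass) has dimensions [M].

Left side: [L T^-2]
Right side: [L M^2 T^-2]

The two sides have different dimensions, so the equation is NOT dimensionally consistent.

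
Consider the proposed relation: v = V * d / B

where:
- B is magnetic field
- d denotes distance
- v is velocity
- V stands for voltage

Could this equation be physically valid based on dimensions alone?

No

B (magnetic field) has dimensions [I^-1 M T^-2].
d (distance) has dimensions [L].
v (velocity) has dimensions [L T^-1].
V (voltage) has dimensions [I^-1 L^2 M T^-3].

Left side: [L T^-1]
Right side: [L^3 T^-1]

The two sides have different dimensions, so the equation is NOT dimensionally consistent.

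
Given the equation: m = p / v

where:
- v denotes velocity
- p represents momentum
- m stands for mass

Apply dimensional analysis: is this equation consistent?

Yes

v (velocity) has dimensions [L T^-1].
p (momentum) has dimensions [L M T^-1].
m (mass) has dimensions [M].

Left side: [M]
Right side: [M]

Both sides have the same dimensions, so the equation is dimensionally consistent.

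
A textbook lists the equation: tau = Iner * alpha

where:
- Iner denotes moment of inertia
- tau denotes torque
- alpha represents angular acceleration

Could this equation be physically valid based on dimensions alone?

Yes

Iner (moment of inertia) has dimensions [L^2 M].
tau (torque) has dimensions [L^2 M T^-2].
alpha (angular acceleration) has dimensions [T^-2].

Left side: [L^2 M T^-2]
Right side: [L^2 M T^-2]

Both sides have the same dimensions, so the equation is dimensionally consistent.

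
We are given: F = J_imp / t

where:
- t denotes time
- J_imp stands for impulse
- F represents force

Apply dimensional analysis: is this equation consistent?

Yes

t (time) has dimensions [T].
J_imp (impulse) has dimensions [L M T^-1].
F (force) has dimensions [L M T^-2].

Left side: [L M T^-2]
Right side: [L M T^-2]

Both sides have the same dimensions, so the equation is dimensionally consistent.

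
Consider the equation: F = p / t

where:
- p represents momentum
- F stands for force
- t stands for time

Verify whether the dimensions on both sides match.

Yes

p (momentum) has dimensions [L M T^-1].
F (force) has dimensions [L M T^-2].
t (time) has dimensions [T].

Left side: [L M T^-2]
Right side: [L M T^-2]

Both sides have the same dimensions, so the equation is dimensionally consistent.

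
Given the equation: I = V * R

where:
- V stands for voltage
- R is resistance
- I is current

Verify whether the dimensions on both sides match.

No

V (voltage) has dimensions [I^-1 L^2 M T^-3].
R (resistance) has dimensions [I^-2 L^2 M T^-3].
I (current) has dimensions [I].

Left side: [I]
Right side: [I^-3 L^4 M^2 T^-6]

The two sides have different dimensions, so the equation is NOT dimensionally consistent.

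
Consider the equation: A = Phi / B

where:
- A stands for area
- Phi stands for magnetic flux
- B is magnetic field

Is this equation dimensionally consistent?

Yes

A (area) has dimensions [L^2].
Phi (magnetic flux) has dimensions [I^-1 L^2 M T^-2].
B (magnetic field) has dimensions [I^-1 M T^-2].

Left side: [L^2]
Right side: [L^2]

Both sides have the same dimensions, so the equation is dimensionally consistent.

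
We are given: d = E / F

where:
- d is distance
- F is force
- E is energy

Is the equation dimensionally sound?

Yes

d (distance) has dimensions [L].
F (force) has dimensions [L M T^-2].
E (energy) has dimensions [L^2 M T^-2].

Left side: [L]
Right side: [L]

Both sides have the same dimensions, so the equation is dimensionally consistent.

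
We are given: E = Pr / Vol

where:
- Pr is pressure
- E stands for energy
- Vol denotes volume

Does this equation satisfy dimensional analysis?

No

Pr (pressure) has dimensions [L^-1 M T^-2].
E (energy) has dimensions [L^2 M T^-2].
Vol (volume) has dimensions [L^3].

Left side: [L^2 M T^-2]
Right side: [L^-4 M T^-2]

The two sides have different dimensions, so the equation is NOT dimensionally consistent.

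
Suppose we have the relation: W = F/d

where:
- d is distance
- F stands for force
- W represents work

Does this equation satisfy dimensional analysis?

No

d (distance) has dimensions [L].
F (force) has dimensions [L M T^-2].
W (work) has dimensions [L^2 M T^-2].

Left side: [L^2 M T^-2]
Right side: [M T^-2]

The two sides have different dimensions, so the equation is NOT dimensionally consistent.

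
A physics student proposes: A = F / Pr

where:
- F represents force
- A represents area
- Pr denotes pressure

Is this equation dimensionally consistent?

Yes

F (force) has dimensions [L M T^-2].
A (area) has dimensions [L^2].
Pr (pressure) has dimensions [L^-1 M T^-2].

Left side: [L^2]
Right side: [L^2]

Both sides have the same dimensions, so the equation is dimensionally consistent.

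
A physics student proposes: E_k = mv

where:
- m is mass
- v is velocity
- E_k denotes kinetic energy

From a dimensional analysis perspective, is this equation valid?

No

m (mass) has dimensions [M].
v (velocity) has dimensions [L T^-1].
E_k (kinetic energy) has dimensions [L^2 M T^-2].

Left side: [L^2 M T^-2]
Right side: [L M T^-1]

The two sides have different dimensions, so the equation is NOT dimensionally consistent.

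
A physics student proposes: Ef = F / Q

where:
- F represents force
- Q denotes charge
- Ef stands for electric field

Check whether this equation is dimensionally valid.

Yes

F (force) has dimensions [L M T^-2].
Q (charge) has dimensions [I T].
Ef (electric field) has dimensions [I^-1 L M T^-3].

Left side: [I^-1 L M T^-3]
Right side: [I^-1 L M T^-3]

Both sides have the same dimensions, so the equation is dimensionally consistent.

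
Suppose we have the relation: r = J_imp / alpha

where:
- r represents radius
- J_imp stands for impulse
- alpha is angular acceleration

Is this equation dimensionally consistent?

No

r (radius) has dimensions [L].
J_imp (impulse) has dimensions [L M T^-1].
alpha (angular acceleration) has dimensions [T^-2].

Left side: [L]
Right side: [L M T]

The two sides have different dimensions, so the equation is NOT dimensionally consistent.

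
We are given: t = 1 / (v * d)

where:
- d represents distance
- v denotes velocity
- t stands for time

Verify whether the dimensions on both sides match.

No

d (distance) has dimensions [L].
v (velocity) has dimensions [L T^-1].
t (time) has dimensions [T].

Left side: [T]
Right side: [L^-2 T]

The two sides have different dimensions, so the equation is NOT dimensionally consistent.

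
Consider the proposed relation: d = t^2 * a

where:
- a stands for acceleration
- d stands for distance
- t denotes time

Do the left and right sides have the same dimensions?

Yes

a (acceleration) has dimensions [L T^-2].
d (distance) has dimensions [L].
t (time) has dimensions [T].

Left side: [L]
Right side: [L]

Both sides have the same dimensions, so the equation is dimensionally consistent.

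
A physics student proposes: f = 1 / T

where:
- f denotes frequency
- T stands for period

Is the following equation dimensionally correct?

Yes

f (frequency) has dimensions [T^-1].
T (period) has dimensions [T].

Left side: [T^-1]
Right side: [T^-1]

Both sides have the same dimensions, so the equation is dimensionally consistent.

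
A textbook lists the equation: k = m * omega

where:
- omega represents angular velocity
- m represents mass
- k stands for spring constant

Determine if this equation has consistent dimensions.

No

omega (angular velocity) has dimensions [T^-1].
m (mass) has dimensions [M].
k (spring constant) has dimensions [M T^-2].

Left side: [M T^-2]
Right side: [M T^-1]

The two sides have different dimensions, so the equation is NOT dimensionally consistent.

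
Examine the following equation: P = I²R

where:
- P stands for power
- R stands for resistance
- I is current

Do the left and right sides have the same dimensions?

Yes

P (power) has dimensions [L^2 M T^-3].
R (resistance) has dimensions [I^-2 L^2 M T^-3].
I (current) has dimensions [I].

Left side: [L^2 M T^-3]
Right side: [L^2 M T^-3]

Both sides have the same dimensions, so the equation is dimensionally consistent.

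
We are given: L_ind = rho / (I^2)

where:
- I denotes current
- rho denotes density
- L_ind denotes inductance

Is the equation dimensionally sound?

No

I (current) has dimensions [I].
rho (density) has dimensions [L^-3 M].
L_ind (inductance) has dimensions [I^-2 L^2 M T^-2].

Left side: [I^-2 L^2 M T^-2]
Right side: [I^-2 L^-3 M]

The two sides have different dimensions, so the equation is NOT dimensionally consistent.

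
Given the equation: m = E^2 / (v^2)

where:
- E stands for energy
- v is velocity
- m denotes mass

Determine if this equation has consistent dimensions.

No

E (energy) has dimensions [L^2 M T^-2].
v (velocity) has dimensions [L T^-1].
m (mass) has dimensions [M].

Left side: [M]
Right side: [L^2 M^2 T^-2]

The two sides have different dimensions, so the equation is NOT dimensionally consistent.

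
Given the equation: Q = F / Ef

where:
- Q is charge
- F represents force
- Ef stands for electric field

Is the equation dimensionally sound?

Yes

Q (charge) has dimensions [I T].
F (force) has dimensions [L M T^-2].
Ef (electric field) has dimensions [I^-1 L M T^-3].

Left side: [I T]
Right side: [I T]

Both sides have the same dimensions, so the equation is dimensionally consistent.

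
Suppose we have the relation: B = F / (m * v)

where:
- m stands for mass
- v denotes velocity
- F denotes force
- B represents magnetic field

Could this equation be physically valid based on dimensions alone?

No

m (mass) has dimensions [M].
v (velocity) has dimensions [L T^-1].
F (force) has dimensions [L M T^-2].
B (magnetic field) has dimensions [I^-1 M T^-2].

Left side: [I^-1 M T^-2]
Right side: [T^-1]

The two sides have different dimensions, so the equation is NOT dimensionally consistent.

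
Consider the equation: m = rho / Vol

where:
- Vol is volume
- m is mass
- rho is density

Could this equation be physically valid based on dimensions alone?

No

Vol (volume) has dimensions [L^3].
m (mass) has dimensions [M].
rho (density) has dimensions [L^-3 M].

Left side: [M]
Right side: [L^-6 M]

The two sides have different dimensions, so the equation is NOT dimensionally consistent.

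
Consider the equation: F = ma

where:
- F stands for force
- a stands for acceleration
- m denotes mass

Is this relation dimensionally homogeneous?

Yes

F (force) has dimensions [L M T^-2].
a (acceleration) has dimensions [L T^-2].
m (mass) has dimensions [M].

Left side: [L M T^-2]
Right side: [L M T^-2]

Both sides have the same dimensions, so the equation is dimensionally consistent.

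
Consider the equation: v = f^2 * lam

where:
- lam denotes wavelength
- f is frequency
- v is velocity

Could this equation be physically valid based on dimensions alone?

No

lam (wavelength) has dimensions [L].
f (frequency) has dimensions [T^-1].
v (velocity) has dimensions [L T^-1].

Left side: [L T^-1]
Right side: [L T^-2]

The two sides have different dimensions, so the equation is NOT dimensionally consistent.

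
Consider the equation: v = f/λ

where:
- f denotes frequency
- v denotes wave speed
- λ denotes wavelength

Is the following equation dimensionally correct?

No

f (frequency) has dimensions [T^-1].
v (wave speed) has dimensions [L T^-1].
λ (wavelength) has dimensions [L].

Left side: [L T^-1]
Right side: [L^-1 T^-1]

The two sides have different dimensions, so the equation is NOT dimensionally consistent.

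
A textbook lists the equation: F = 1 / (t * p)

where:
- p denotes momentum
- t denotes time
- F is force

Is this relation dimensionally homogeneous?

No

p (momentum) has dimensions [L M T^-1].
t (time) has dimensions [T].
F (force) has dimensions [L M T^-2].

Left side: [L M T^-2]
Right side: [L^-1 M^-1]

The two sides have different dimensions, so the equation is NOT dimensionally consistent.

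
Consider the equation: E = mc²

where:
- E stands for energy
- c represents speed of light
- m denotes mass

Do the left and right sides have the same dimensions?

Yes

E (energy) has dimensions [L^2 M T^-2].
c (speed of light) has dimensions [L T^-1].
m (mass) has dimensions [M].

Left side: [L^2 M T^-2]
Right side: [L^2 M T^-2]

Both sides have the same dimensions, so the equation is dimensionally consistent.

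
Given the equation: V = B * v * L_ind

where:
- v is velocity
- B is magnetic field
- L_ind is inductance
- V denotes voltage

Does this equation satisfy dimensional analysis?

No

v (velocity) has dimensions [L T^-1].
B (magnetic field) has dimensions [I^-1 M T^-2].
L_ind (inductance) has dimensions [I^-2 L^2 M T^-2].
V (voltage) has dimensions [I^-1 L^2 M T^-3].

Left side: [I^-1 L^2 M T^-3]
Right side: [I^-3 L^3 M^2 T^-5]

The two sides have different dimensions, so the equation is NOT dimensionally consistent.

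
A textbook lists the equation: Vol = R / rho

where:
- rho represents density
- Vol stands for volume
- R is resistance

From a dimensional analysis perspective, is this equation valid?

No

rho (density) has dimensions [L^-3 M].
Vol (volume) has dimensions [L^3].
R (resistance) has dimensions [I^-2 L^2 M T^-3].

Left side: [L^3]
Right side: [I^-2 L^5 T^-3]

The two sides have different dimensions, so the equation is NOT dimensionally consistent.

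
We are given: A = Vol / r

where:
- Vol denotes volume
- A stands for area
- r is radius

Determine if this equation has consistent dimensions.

Yes

Vol (volume) has dimensions [L^3].
A (area) has dimensions [L^2].
r (radius) has dimensions [L].

Left side: [L^2]
Right side: [L^2]

Both sides have the same dimensions, so the equation is dimensionally consistent.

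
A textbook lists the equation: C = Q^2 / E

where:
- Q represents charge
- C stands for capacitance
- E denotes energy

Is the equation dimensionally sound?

Yes

Q (charge) has dimensions [I T].
C (capacitance) has dimensions [I^2 L^-2 M^-1 T^4].
E (energy) has dimensions [L^2 M T^-2].

Left side: [I^2 L^-2 M^-1 T^4]
Right side: [I^2 L^-2 M^-1 T^4]

Both sides have the same dimensions, so the equation is dimensionally consistent.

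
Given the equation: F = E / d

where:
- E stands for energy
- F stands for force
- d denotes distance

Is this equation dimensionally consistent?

Yes

E (energy) has dimensions [L^2 M T^-2].
F (force) has dimensions [L M T^-2].
d (distance) has dimensions [L].

Left side: [L M T^-2]
Right side: [L M T^-2]

Both sides have the same dimensions, so the equation is dimensionally consistent.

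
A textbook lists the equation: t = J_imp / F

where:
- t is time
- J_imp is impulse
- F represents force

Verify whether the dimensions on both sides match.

Yes

t (time) has dimensions [T].
J_imp (impulse) has dimensions [L M T^-1].
F (force) has dimensions [L M T^-2].

Left side: [T]
Right side: [T]

Both sides have the same dimensions, so the equation is dimensionally consistent.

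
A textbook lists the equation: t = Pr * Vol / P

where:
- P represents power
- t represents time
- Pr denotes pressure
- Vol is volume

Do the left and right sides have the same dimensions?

Yes

P (power) has dimensions [L^2 M T^-3].
t (time) has dimensions [T].
Pr (pressure) has dimensions [L^-1 M T^-2].
Vol (volume) has dimensions [L^3].

Left side: [T]
Right side: [T]

Both sides have the same dimensions, so the equation is dimensionally consistent.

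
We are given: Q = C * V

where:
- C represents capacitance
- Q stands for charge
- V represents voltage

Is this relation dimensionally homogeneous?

Yes

C (capacitance) has dimensions [I^2 L^-2 M^-1 T^4].
Q (charge) has dimensions [I T].
V (voltage) has dimensions [I^-1 L^2 M T^-3].

Left side: [I T]
Right side: [I T]

Both sides have the same dimensions, so the equation is dimensionally consistent.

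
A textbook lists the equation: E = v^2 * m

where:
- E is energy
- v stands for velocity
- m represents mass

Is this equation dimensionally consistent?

Yes

E (energy) has dimensions [L^2 M T^-2].
v (velocity) has dimensions [L T^-1].
m (mass) has dimensions [M].

Left side: [L^2 M T^-2]
Right side: [L^2 M T^-2]

Both sides have the same dimensions, so the equation is dimensionally consistent.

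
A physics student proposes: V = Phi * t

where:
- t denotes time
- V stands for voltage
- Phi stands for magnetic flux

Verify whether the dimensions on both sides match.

No

t (time) has dimensions [T].
V (voltage) has dimensions [I^-1 L^2 M T^-3].
Phi (magnetic flux) has dimensions [I^-1 L^2 M T^-2].

Left side: [I^-1 L^2 M T^-3]
Right side: [I^-1 L^2 M T^-1]

The two sides have different dimensions, so the equation is NOT dimensionally consistent.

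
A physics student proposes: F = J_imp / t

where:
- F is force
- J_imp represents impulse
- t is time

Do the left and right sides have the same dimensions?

Yes

F (force) has dimensions [L M T^-2].
J_imp (impulse) has dimensions [L M T^-1].
t (time) has dimensions [T].

Left side: [L M T^-2]
Right side: [L M T^-2]

Both sides have the same dimensions, so the equation is dimensionally consistent.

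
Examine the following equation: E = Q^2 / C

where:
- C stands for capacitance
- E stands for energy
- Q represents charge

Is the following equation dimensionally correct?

Yes

C (capacitance) has dimensions [I^2 L^-2 M^-1 T^4].
E (energy) has dimensions [L^2 M T^-2].
Q (charge) has dimensions [I T].

Left side: [L^2 M T^-2]
Right side: [L^2 M T^-2]

Both sides have the same dimensions, so the equation is dimensionally consistent.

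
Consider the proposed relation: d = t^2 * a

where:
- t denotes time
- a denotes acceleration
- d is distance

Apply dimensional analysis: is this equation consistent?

Yes

t (time) has dimensions [T].
a (acceleration) has dimensions [L T^-2].
d (distance) has dimensions [L].

Left side: [L]
Right side: [L]

Both sides have the same dimensions, so the equation is dimensionally consistent.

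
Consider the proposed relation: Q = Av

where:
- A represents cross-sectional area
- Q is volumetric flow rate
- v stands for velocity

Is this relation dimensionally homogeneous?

Yes

A (cross-sectional area) has dimensions [L^2].
Q (volumetric flow rate) has dimensions [L^3 T^-1].
v (velocity) has dimensions [L T^-1].

Left side: [L^3 T^-1]
Right side: [L^3 T^-1]

Both sides have the same dimensions, so the equation is dimensionally consistent.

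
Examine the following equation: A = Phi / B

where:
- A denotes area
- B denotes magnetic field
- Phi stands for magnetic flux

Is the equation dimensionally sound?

Yes

A (area) has dimensions [L^2].
B (magnetic field) has dimensions [I^-1 M T^-2].
Phi (magnetic flux) has dimensions [I^-1 L^2 M T^-2].

Left side: [L^2]
Right side: [L^2]

Both sides have the same dimensions, so the equation is dimensionally consistent.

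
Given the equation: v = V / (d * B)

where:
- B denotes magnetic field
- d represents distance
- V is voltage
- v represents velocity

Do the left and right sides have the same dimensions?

Yes

B (magnetic field) has dimensions [I^-1 M T^-2].
d (distance) has dimensions [L].
V (voltage) has dimensions [I^-1 L^2 M T^-3].
v (velocity) has dimensions [L T^-1].

Left side: [L T^-1]
Right side: [L T^-1]

Both sides have the same dimensions, so the equation is dimensionally consistent.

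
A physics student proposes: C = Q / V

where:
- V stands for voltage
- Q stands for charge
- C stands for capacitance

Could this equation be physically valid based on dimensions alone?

Yes

V (voltage) has dimensions [I^-1 L^2 M T^-3].
Q (charge) has dimensions [I T].
C (capacitance) has dimensions [I^2 L^-2 M^-1 T^4].

Left side: [I^2 L^-2 M^-1 T^4]
Right side: [I^2 L^-2 M^-1 T^4]

Both sides have the same dimensions, so the equation is dimensionally consistent.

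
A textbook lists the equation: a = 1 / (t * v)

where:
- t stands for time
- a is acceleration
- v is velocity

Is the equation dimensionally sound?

No

t (time) has dimensions [T].
a (acceleration) has dimensions [L T^-2].
v (velocity) has dimensions [L T^-1].

Left side: [L T^-2]
Right side: [L^-1]

The two sides have different dimensions, so the equation is NOT dimensionally consistent.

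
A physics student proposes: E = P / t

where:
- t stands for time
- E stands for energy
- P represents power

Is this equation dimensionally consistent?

No

t (time) has dimensions [T].
E (energy) has dimensions [L^2 M T^-2].
P (power) has dimensions [L^2 M T^-3].

Left side: [L^2 M T^-2]
Right side: [L^2 M T^-4]

The two sides have different dimensions, so the equation is NOT dimensionally consistent.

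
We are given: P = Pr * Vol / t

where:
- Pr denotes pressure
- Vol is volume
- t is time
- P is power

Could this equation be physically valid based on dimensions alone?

Yes

Pr (pressure) has dimensions [L^-1 M T^-2].
Vol (volume) has dimensions [L^3].
t (time) has dimensions [T].
P (power) has dimensions [L^2 M T^-3].

Left side: [L^2 M T^-3]
Right side: [L^2 M T^-3]

Both sides have the same dimensions, so the equation is dimensionally consistent.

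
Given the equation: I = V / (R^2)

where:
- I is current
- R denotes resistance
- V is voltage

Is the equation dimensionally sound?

No

I (current) has dimensions [I].
R (resistance) has dimensions [I^-2 L^2 M T^-3].
V (voltage) has dimensions [I^-1 L^2 M T^-3].

Left side: [I]
Right side: [I^3 L^-2 M^-1 T^3]

The two sides have different dimensions, so the equation is NOT dimensionally consistent.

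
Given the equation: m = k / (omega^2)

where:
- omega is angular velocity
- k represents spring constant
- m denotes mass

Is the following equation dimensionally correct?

Yes

omega (angular velocity) has dimensions [T^-1].
k (spring constant) has dimensions [M T^-2].
m (mass) has dimensions [M].

Left side: [M]
Right side: [M]

Both sides have the same dimensions, so the equation is dimensionally consistent.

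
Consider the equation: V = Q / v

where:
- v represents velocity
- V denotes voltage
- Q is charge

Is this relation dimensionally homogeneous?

No

v (velocity) has dimensions [L T^-1].
V (voltage) has dimensions [I^-1 L^2 M T^-3].
Q (charge) has dimensions [I T].

Left side: [I^-1 L^2 M T^-3]
Right side: [I L^-1 T^2]

The two sides have different dimensions, so the equation is NOT dimensionally consistent.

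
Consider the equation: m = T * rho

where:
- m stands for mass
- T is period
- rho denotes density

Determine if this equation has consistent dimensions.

No

m (mass) has dimensions [M].
T (period) has dimensions [T].
rho (density) has dimensions [L^-3 M].

Left side: [M]
Right side: [L^-3 M T]

The two sides have different dimensions, so the equation is NOT dimensionally consistent.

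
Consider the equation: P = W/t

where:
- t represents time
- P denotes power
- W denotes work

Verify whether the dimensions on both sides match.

Yes

t (time) has dimensions [T].
P (power) has dimensions [L^2 M T^-3].
W (work) has dimensions [L^2 M T^-2].

Left side: [L^2 M T^-3]
Right side: [L^2 M T^-3]

Both sides have the same dimensions, so the equation is dimensionally consistent.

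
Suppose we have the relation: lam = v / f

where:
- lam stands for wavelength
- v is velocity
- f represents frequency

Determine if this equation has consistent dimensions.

Yes

lam (wavelength) has dimensions [L].
v (velocity) has dimensions [L T^-1].
f (frequency) has dimensions [T^-1].

Left side: [L]
Right side: [L]

Both sides have the same dimensions, so the equation is dimensionally consistent.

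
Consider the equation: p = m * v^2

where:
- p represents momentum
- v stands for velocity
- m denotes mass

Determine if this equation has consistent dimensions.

No

p (momentum) has dimensions [L M T^-1].
v (velocity) has dimensions [L T^-1].
m (mass) has dimensions [M].

Left side: [L M T^-1]
Right side: [L^2 M T^-2]

The two sides have different dimensions, so the equation is NOT dimensionally consistent.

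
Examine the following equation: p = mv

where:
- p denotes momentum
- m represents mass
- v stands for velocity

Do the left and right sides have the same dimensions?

Yes

p (momentum) has dimensions [L M T^-1].
m (mass) has dimensions [M].
v (velocity) has dimensions [L T^-1].

Left side: [L M T^-1]
Right side: [L M T^-1]

Both sides have the same dimensions, so the equation is dimensionally consistent.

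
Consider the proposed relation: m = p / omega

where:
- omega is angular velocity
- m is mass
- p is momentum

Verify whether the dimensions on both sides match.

No

omega (angular velocity) has dimensions [T^-1].
m (mass) has dimensions [M].
p (momentum) has dimensions [L M T^-1].

Left side: [M]
Right side: [L M]

The two sides have different dimensions, so the equation is NOT dimensionally consistent.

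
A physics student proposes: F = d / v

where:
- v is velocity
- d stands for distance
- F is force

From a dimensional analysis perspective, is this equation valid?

No

v (velocity) has dimensions [L T^-1].
d (distance) has dimensions [L].
F (force) has dimensions [L M T^-2].

Left side: [L M T^-2]
Right side: [T]

The two sides have different dimensions, so the equation is NOT dimensionally consistent.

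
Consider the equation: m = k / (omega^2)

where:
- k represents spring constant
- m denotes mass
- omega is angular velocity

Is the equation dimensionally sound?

Yes

k (spring constant) has dimensions [M T^-2].
m (mass) has dimensions [M].
omega (angular velocity) has dimensions [T^-1].

Left side: [M]
Right side: [M]

Both sides have the same dimensions, so the equation is dimensionally consistent.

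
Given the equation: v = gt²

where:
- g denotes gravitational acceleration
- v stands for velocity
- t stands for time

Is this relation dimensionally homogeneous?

No

g (gravitational acceleration) has dimensions [L T^-2].
v (velocity) has dimensions [L T^-1].
t (time) has dimensions [T].

Left side: [L T^-1]
Right side: [L]

The two sides have different dimensions, so the equation is NOT dimensionally consistent.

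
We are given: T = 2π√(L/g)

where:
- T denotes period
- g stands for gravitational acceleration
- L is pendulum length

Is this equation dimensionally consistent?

Yes

T (period) has dimensions [T].
g (gravitational acceleration) has dimensions [L T^-2].
L (pendulum length) has dimensions [L].

Left side: [T]
Right side: [T]

Both sides have the same dimensions, so the equation is dimensionally consistent.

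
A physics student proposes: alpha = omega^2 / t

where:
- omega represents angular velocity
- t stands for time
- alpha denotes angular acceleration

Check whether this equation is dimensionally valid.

No

omega (angular velocity) has dimensions [T^-1].
t (time) has dimensions [T].
alpha (angular acceleration) has dimensions [T^-2].

Left side: [T^-2]
Right side: [T^-3]

The two sides have different dimensions, so the equation is NOT dimensionally consistent.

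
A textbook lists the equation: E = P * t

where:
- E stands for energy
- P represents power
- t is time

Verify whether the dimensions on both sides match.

Yes

E (energy) has dimensions [L^2 M T^-2].
P (power) has dimensions [L^2 M T^-3].
t (time) has dimensions [T].

Left side: [L^2 M T^-2]
Right side: [L^2 M T^-2]

Both sides have the same dimensions, so the equation is dimensionally consistent.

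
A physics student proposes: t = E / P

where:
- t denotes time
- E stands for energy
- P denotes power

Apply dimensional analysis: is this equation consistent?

Yes

t (time) has dimensions [T].
E (energy) has dimensions [L^2 M T^-2].
P (power) has dimensions [L^2 M T^-3].

Left side: [T]
Right side: [T]

Both sides have the same dimensions, so the equation is dimensionally consistent.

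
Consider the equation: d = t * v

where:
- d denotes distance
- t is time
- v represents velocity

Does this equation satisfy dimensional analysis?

Yes

d (distance) has dimensions [L].
t (time) has dimensions [T].
v (velocity) has dimensions [L T^-1].

Left side: [L]
Right side: [L]

Both sides have the same dimensions, so the equation is dimensionally consistent.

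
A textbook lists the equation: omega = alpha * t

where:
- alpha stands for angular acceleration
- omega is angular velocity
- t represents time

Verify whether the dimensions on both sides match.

Yes

alpha (angular acceleration) has dimensions [T^-2].
omega (angular velocity) has dimensions [T^-1].
t (time) has dimensions [T].

Left side: [T^-1]
Right side: [T^-1]

Both sides have the same dimensions, so the equation is dimensionally consistent.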